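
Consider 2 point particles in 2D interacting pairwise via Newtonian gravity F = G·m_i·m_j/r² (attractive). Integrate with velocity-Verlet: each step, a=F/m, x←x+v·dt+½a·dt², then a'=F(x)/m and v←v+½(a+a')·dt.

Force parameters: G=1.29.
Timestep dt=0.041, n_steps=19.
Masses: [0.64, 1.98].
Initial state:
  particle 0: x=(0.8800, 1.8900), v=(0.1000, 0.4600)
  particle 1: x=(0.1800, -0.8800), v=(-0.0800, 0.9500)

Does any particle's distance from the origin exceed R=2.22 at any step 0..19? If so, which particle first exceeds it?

yes, particle 0

step 0: x0=(0.8800, 1.8900) x1=(0.1800, -0.8800)
step 1: x0=(0.8840, 1.9086) x1=(0.1767, -0.8410)
step 2: x0=(0.8879, 1.9267) x1=(0.1735, -0.8018)
step 3: x0=(0.8917, 1.9443) x1=(0.1704, -0.7624)
step 4: x0=(0.8953, 1.9613) x1=(0.1672, -0.7229)
step 5: x0=(0.8988, 1.9778) x1=(0.1641, -0.6831)
step 6: x0=(0.9021, 1.9938) x1=(0.1611, -0.6433)
step 7: x0=(0.9053, 2.0092) x1=(0.1581, -0.6032)
step 8: x0=(0.9083, 2.0240) x1=(0.1552, -0.5630)
step 9: x0=(0.9112, 2.0383) x1=(0.1523, -0.5225)
step 10: x0=(0.9139, 2.0520) x1=(0.1495, -0.4819)
step 11: x0=(0.9164, 2.0651) x1=(0.1467, -0.4411)
step 12: x0=(0.9187, 2.0776) x1=(0.1440, -0.4001)
step 13: x0=(0.9208, 2.0896) x1=(0.1414, -0.3589)
step 14: x0=(0.9227, 2.1008) x1=(0.1388, -0.3175)
step 15: x0=(0.9245, 2.1115) x1=(0.1363, -0.2759)
step 16: x0=(0.9260, 2.1215) x1=(0.1339, -0.2341)
step 17: x0=(0.9273, 2.1309) x1=(0.1315, -0.1921)
step 18: x0=(0.9283, 2.1396) x1=(0.1292, -0.1498)
step 19: x0=(0.9292, 2.1476) x1=(0.1270, -0.1074)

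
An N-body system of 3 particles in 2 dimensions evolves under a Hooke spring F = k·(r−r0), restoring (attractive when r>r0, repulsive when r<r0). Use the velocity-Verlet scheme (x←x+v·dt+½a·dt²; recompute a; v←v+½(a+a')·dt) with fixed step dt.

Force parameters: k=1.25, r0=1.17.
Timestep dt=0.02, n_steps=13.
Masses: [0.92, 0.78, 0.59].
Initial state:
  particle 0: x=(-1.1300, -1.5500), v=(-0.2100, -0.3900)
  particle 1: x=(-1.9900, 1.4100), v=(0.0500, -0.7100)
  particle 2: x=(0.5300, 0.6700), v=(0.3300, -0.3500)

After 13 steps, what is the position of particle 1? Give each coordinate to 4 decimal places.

step 0: x0=(-1.1300, -1.5500) x1=(-1.9900, 1.4100) x2=(0.5300, 0.6700)
step 1: x0=(-1.1341, -1.5570) x1=(-1.9884, 1.3951) x2=(0.5356, 0.6626)
step 2: x0=(-1.1379, -1.5622) x1=(-1.9855, 1.3787) x2=(0.5392, 0.6545)
step 3: x0=(-1.1415, -1.5658) x1=(-1.9814, 1.3610) x2=(0.5408, 0.6457)
step 4: x0=(-1.1449, -1.5677) x1=(-1.9761, 1.3418) x2=(0.5404, 0.6360)
step 5: x0=(-1.1480, -1.5679) x1=(-1.9696, 1.3212) x2=(0.5379, 0.6257)
step 6: x0=(-1.1508, -1.5665) x1=(-1.9618, 1.2992) x2=(0.5335, 0.6146)
step 7: x0=(-1.1534, -1.5635) x1=(-1.9529, 1.2759) x2=(0.5271, 0.6027)
step 8: x0=(-1.1558, -1.5588) x1=(-1.9428, 1.2513) x2=(0.5188, 0.5901)
step 9: x0=(-1.1578, -1.5526) x1=(-1.9315, 1.2253) x2=(0.5085, 0.5768)
step 10: x0=(-1.1596, -1.5448) x1=(-1.9192, 1.1981) x2=(0.4962, 0.5627)
step 11: x0=(-1.1611, -1.5355) x1=(-1.9056, 1.1696) x2=(0.4822, 0.5479)
step 12: x0=(-1.1624, -1.5247) x1=(-1.8911, 1.1399) x2=(0.4662, 0.5325)
step 13: x0=(-1.1634, -1.5125) x1=(-1.8754, 1.1090) x2=(0.4485, 0.5163)

(-1.8754, 1.1090)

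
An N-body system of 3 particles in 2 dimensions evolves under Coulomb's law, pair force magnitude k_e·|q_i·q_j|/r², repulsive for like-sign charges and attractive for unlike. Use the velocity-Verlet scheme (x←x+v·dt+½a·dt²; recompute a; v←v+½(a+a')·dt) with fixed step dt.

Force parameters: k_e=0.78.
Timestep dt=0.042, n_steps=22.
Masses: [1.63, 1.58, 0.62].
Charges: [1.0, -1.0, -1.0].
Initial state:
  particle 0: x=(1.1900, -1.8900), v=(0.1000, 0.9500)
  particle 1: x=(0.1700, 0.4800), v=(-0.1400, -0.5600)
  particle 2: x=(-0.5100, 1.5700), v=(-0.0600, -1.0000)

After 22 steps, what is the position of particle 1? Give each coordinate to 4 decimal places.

step 0: x0=(1.1900, -1.8900) x1=(0.1700, 0.4800) x2=(-0.5100, 1.5700)
step 1: x0=(1.1942, -1.8500) x1=(0.1643, 0.4562) x2=(-0.5128, 1.5285)
step 2: x0=(1.1982, -1.8099) x1=(0.1589, 0.4318) x2=(-0.5164, 1.4880)
step 3: x0=(1.2022, -1.7695) x1=(0.1539, 0.4068) x2=(-0.5205, 1.4486)
step 4: x0=(1.2061, -1.7290) x1=(0.1493, 0.3812) x2=(-0.5254, 1.4103)
step 5: x0=(1.2099, -1.6883) x1=(0.1450, 0.3550) x2=(-0.5311, 1.3730)
step 6: x0=(1.2136, -1.6474) x1=(0.1412, 0.3282) x2=(-0.5374, 1.3368)
step 7: x0=(1.2172, -1.6062) x1=(0.1377, 0.3007) x2=(-0.5445, 1.3017)
step 8: x0=(1.2207, -1.5649) x1=(0.1347, 0.2726) x2=(-0.5524, 1.2676)
step 9: x0=(1.2240, -1.5233) x1=(0.1321, 0.2438) x2=(-0.5610, 1.2347)
step 10: x0=(1.2272, -1.4815) x1=(0.1300, 0.2143) x2=(-0.5704, 1.2028)
step 11: x0=(1.2302, -1.4395) x1=(0.1283, 0.1842) x2=(-0.5805, 1.1720)
step 12: x0=(1.2330, -1.3972) x1=(0.1271, 0.1534) x2=(-0.5913, 1.1422)
step 13: x0=(1.2357, -1.3547) x1=(0.1264, 0.1220) x2=(-0.6030, 1.1134)
step 14: x0=(1.2382, -1.3119) x1=(0.1261, 0.0899) x2=(-0.6153, 1.0857)
step 15: x0=(1.2404, -1.2688) x1=(0.1264, 0.0571) x2=(-0.6284, 1.0589)
step 16: x0=(1.2424, -1.2254) x1=(0.1272, 0.0237) x2=(-0.6421, 1.0330)
step 17: x0=(1.2441, -1.1817) x1=(0.1285, -0.0104) x2=(-0.6565, 1.0080)
step 18: x0=(1.2456, -1.1377) x1=(0.1304, -0.0452) x2=(-0.6716, 0.9839)
step 19: x0=(1.2467, -1.0934) x1=(0.1329, -0.0806) x2=(-0.6873, 0.9606)
step 20: x0=(1.2475, -1.0488) x1=(0.1359, -0.1167) x2=(-0.7035, 0.9381)
step 21: x0=(1.2479, -1.0038) x1=(0.1395, -0.1534) x2=(-0.7204, 0.9164)
step 22: x0=(1.2479, -0.9585) x1=(0.1438, -0.1907) x2=(-0.7377, 0.8953)

(0.1438, -0.1907)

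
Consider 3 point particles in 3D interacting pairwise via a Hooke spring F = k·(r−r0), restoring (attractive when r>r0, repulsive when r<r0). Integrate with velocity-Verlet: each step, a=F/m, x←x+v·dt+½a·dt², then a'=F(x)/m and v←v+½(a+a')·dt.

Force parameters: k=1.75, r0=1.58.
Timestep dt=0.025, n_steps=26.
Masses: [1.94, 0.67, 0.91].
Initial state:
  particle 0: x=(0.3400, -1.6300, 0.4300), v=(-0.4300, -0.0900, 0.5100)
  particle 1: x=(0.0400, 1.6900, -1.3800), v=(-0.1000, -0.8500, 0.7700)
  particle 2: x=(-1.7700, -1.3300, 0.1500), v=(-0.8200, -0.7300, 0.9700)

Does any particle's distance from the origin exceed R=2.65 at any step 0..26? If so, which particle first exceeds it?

step 0: x0=(0.3400, -1.6300, 0.4300) x1=(0.0400, 1.6900, -1.3800) x2=(-1.7700, -1.3300, 0.1500)
step 1: x0=(0.3290, -1.6317, 0.4424) x1=(0.0368, 1.6657, -1.3592) x2=(-1.7895, -1.3472, 0.1738)
step 2: x0=(0.3177, -1.6322, 0.4542) x1=(0.0321, 1.6354, -1.3351) x2=(-1.8071, -1.3624, 0.1965)
step 3: x0=(0.3059, -1.6317, 0.4654) x1=(0.0259, 1.5992, -1.3079) x2=(-1.8226, -1.3756, 0.2183)
step 4: x0=(0.2937, -1.6301, 0.4760) x1=(0.0182, 1.5570, -1.2776) x2=(-1.8362, -1.3867, 0.2390)
step 5: x0=(0.2811, -1.6274, 0.4860) x1=(0.0089, 1.5091, -1.2443) x2=(-1.8478, -1.3959, 0.2588)
step 6: x0=(0.2681, -1.6237, 0.4954) x1=(-0.0018, 1.4556, -1.2079) x2=(-1.8574, -1.4031, 0.2776)
step 7: x0=(0.2547, -1.6190, 0.5042) x1=(-0.0140, 1.3967, -1.1686) x2=(-1.8651, -1.4084, 0.2954)
step 8: x0=(0.2409, -1.6133, 0.5125) x1=(-0.0277, 1.3324, -1.1264) x2=(-1.8708, -1.4118, 0.3123)
step 9: x0=(0.2267, -1.6068, 0.5202) x1=(-0.0429, 1.2631, -1.0815) x2=(-1.8747, -1.4135, 0.3283)
step 10: x0=(0.2121, -1.5993, 0.5275) x1=(-0.0595, 1.1889, -1.0340) x2=(-1.8766, -1.4134, 0.3434)
step 11: x0=(0.1971, -1.5911, 0.5343) x1=(-0.0775, 1.1102, -0.9840) x2=(-1.8768, -1.4117, 0.3577)
step 12: x0=(0.1818, -1.5820, 0.5406) x1=(-0.0968, 1.0270, -0.9315) x2=(-1.8752, -1.4084, 0.3712)
step 13: x0=(0.1662, -1.5723, 0.5466) x1=(-0.1174, 0.9398, -0.8769) x2=(-1.8719, -1.4037, 0.3839)
step 14: x0=(0.1502, -1.5618, 0.5521) x1=(-0.1392, 0.8487, -0.8201) x2=(-1.8670, -1.3976, 0.3959)
step 15: x0=(0.1339, -1.5508, 0.5573) x1=(-0.1623, 0.7542, -0.7614) x2=(-1.8605, -1.3902, 0.4072)
step 16: x0=(0.1172, -1.5392, 0.5622) x1=(-0.1864, 0.6565, -0.7009) x2=(-1.8525, -1.3817, 0.4179)
step 17: x0=(0.1003, -1.5272, 0.5668) x1=(-0.2115, 0.5559, -0.6388) x2=(-1.8432, -1.3720, 0.4280)
step 18: x0=(0.0831, -1.5147, 0.5711) x1=(-0.2376, 0.4528, -0.5753) x2=(-1.8326, -1.3615, 0.4376)
step 19: x0=(0.0657, -1.5018, 0.5752) x1=(-0.2646, 0.3476, -0.5105) x2=(-1.8209, -1.3501, 0.4467)
step 20: x0=(0.0480, -1.4886, 0.5792) x1=(-0.2923, 0.2405, -0.4447) x2=(-1.8080, -1.3380, 0.4555)
step 21: x0=(0.0302, -1.4752, 0.5830) x1=(-0.3208, 0.1319, -0.3781) x2=(-1.7942, -1.3253, 0.4639)
step 22: x0=(0.0121, -1.4617, 0.5866) x1=(-0.3498, 0.0221, -0.3107) x2=(-1.7796, -1.3121, 0.4721)
step 23: x0=(-0.0061, -1.4480, 0.5903) x1=(-0.3794, -0.0884, -0.2429) x2=(-1.7643, -1.2985, 0.4800)
step 24: x0=(-0.0244, -1.4343, 0.5939) x1=(-0.4094, -0.1994, -0.1748) x2=(-1.7485, -1.2847, 0.4878)
step 25: x0=(-0.0428, -1.4207, 0.5975) x1=(-0.4398, -0.3106, -0.1066) x2=(-1.7322, -1.2706, 0.4954)
step 26: x0=(-0.0612, -1.4071, 0.6012) x1=(-0.4704, -0.4216, -0.0385) x2=(-1.7157, -1.2565, 0.5031)

no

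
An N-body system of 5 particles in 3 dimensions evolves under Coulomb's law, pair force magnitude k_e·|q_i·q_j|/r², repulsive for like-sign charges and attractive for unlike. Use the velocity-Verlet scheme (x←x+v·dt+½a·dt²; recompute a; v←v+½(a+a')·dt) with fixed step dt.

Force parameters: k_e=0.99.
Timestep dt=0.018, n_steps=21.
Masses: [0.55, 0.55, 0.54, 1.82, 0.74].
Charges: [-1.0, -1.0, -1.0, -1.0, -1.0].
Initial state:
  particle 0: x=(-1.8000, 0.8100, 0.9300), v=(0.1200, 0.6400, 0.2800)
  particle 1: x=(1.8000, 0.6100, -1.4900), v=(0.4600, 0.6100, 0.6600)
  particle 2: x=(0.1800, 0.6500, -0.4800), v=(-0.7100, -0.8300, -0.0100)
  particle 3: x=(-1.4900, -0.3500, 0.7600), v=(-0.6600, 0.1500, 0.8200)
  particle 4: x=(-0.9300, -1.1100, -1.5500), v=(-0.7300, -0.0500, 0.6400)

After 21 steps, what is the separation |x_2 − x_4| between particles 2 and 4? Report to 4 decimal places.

step 0: x0=(-1.8000, 0.8100, 0.9300) x1=(1.8000, 0.6100, -1.4900) x2=(0.1800, 0.6500, -0.4800) x3=(-1.4900, -0.3500, 0.7600) x4=(-0.9300, -1.1100, -1.5500)
step 1: x0=(-1.7980, 0.8217, 0.9351) x1=(1.8084, 0.6210, -1.4782) x2=(0.1673, 0.6351, -0.4802) x3=(-1.5019, -0.3474, 0.7748) x4=(-0.9432, -1.1110, -1.5385)
step 2: x0=(-1.7961, 0.8339, 0.9404) x1=(1.8170, 0.6320, -1.4665) x2=(0.1546, 0.6204, -0.4803) x3=(-1.5138, -0.3448, 0.7896) x4=(-0.9564, -1.1121, -1.5272)
step 3: x0=(-1.7945, 0.8465, 0.9459) x1=(1.8259, 0.6431, -1.4549) x2=(0.1420, 0.6057, -0.4805) x3=(-1.5257, -0.3425, 0.8044) x4=(-0.9696, -1.1133, -1.5160)
step 4: x0=(-1.7931, 0.8594, 0.9515) x1=(1.8350, 0.6542, -1.4434) x2=(0.1295, 0.5912, -0.4806) x3=(-1.5376, -0.3402, 0.8193) x4=(-0.9829, -1.1146, -1.5050)
step 5: x0=(-1.7919, 0.8729, 0.9573) x1=(1.8443, 0.6653, -1.4320) x2=(0.1171, 0.5768, -0.4807) x3=(-1.5495, -0.3380, 0.8342) x4=(-0.9963, -1.1161, -1.4941)
step 6: x0=(-1.7908, 0.8867, 0.9632) x1=(1.8539, 0.6765, -1.4208) x2=(0.1047, 0.5625, -0.4809) x3=(-1.5615, -0.3360, 0.8492) x4=(-1.0097, -1.1177, -1.4833)
step 7: x0=(-1.7900, 0.9009, 0.9693) x1=(1.8637, 0.6878, -1.4096) x2=(0.0925, 0.5483, -0.4810) x3=(-1.5734, -0.3341, 0.8642) x4=(-1.0231, -1.1194, -1.4726)
step 8: x0=(-1.7893, 0.9156, 0.9755) x1=(1.8737, 0.6990, -1.3986) x2=(0.0803, 0.5343, -0.4812) x3=(-1.5854, -0.3323, 0.8792) x4=(-1.0366, -1.1213, -1.4621)
step 9: x0=(-1.7888, 0.9306, 0.9819) x1=(1.8839, 0.7103, -1.3876) x2=(0.0683, 0.5203, -0.4813) x3=(-1.5974, -0.3306, 0.8943) x4=(-1.0502, -1.1233, -1.4517)
step 10: x0=(-1.7885, 0.9461, 0.9885) x1=(1.8943, 0.7217, -1.3767) x2=(0.0563, 0.5064, -0.4815) x3=(-1.6095, -0.3290, 0.9094) x4=(-1.0638, -1.1254, -1.4414)
step 11: x0=(-1.7884, 0.9620, 0.9951) x1=(1.9050, 0.7331, -1.3660) x2=(0.0444, 0.4926, -0.4816) x3=(-1.6215, -0.3275, 0.9246) x4=(-1.0775, -1.1277, -1.4313)
step 12: x0=(-1.7884, 0.9782, 1.0019) x1=(1.9158, 0.7446, -1.3553) x2=(0.0326, 0.4790, -0.4818) x3=(-1.6336, -0.3262, 0.9398) x4=(-1.0912, -1.1301, -1.4213)
step 13: x0=(-1.7886, 0.9949, 1.0089) x1=(1.9269, 0.7561, -1.3447) x2=(0.0209, 0.4654, -0.4820) x3=(-1.6457, -0.3249, 0.9551) x4=(-1.1049, -1.1326, -1.4114)
step 14: x0=(-1.7889, 1.0119, 1.0160) x1=(1.9382, 0.7676, -1.3342) x2=(0.0093, 0.4519, -0.4823) x3=(-1.6578, -0.3238, 0.9704) x4=(-1.1188, -1.1353, -1.4017)
step 15: x0=(-1.7893, 1.0293, 1.0232) x1=(1.9497, 0.7792, -1.3237) x2=(-0.0022, 0.4384, -0.4825) x3=(-1.6699, -0.3227, 0.9857) x4=(-1.1326, -1.1381, -1.3921)
step 16: x0=(-1.7899, 1.0471, 1.0305) x1=(1.9614, 0.7909, -1.3134) x2=(-0.0135, 0.4251, -0.4828) x3=(-1.6821, -0.3218, 1.0011) x4=(-1.1466, -1.1410, -1.3826)
step 17: x0=(-1.7906, 1.0653, 1.0379) x1=(1.9733, 0.8025, -1.3031) x2=(-0.0248, 0.4119, -0.4831) x3=(-1.6943, -0.3209, 1.0165) x4=(-1.1606, -1.1441, -1.3733)
step 18: x0=(-1.7915, 1.0839, 1.0455) x1=(1.9854, 0.8143, -1.2929) x2=(-0.0360, 0.3987, -0.4835) x3=(-1.7065, -0.3202, 1.0320) x4=(-1.1746, -1.1473, -1.3641)
step 19: x0=(-1.7925, 1.1027, 1.0532) x1=(1.9976, 0.8261, -1.2828) x2=(-0.0470, 0.3856, -0.4838) x3=(-1.7188, -0.3195, 1.0476) x4=(-1.1887, -1.1506, -1.3550)
step 20: x0=(-1.7936, 1.1220, 1.0610) x1=(2.0101, 0.8379, -1.2727) x2=(-0.0580, 0.3726, -0.4842) x3=(-1.7311, -0.3189, 1.0631) x4=(-1.2029, -1.1541, -1.3460)
step 21: x0=(-1.7948, 1.1416, 1.0689) x1=(2.0227, 0.8498, -1.2627) x2=(-0.0688, 0.3597, -0.4847) x3=(-1.7434, -0.3184, 1.0788) x4=(-1.2171, -1.1577, -1.3372)

2.0851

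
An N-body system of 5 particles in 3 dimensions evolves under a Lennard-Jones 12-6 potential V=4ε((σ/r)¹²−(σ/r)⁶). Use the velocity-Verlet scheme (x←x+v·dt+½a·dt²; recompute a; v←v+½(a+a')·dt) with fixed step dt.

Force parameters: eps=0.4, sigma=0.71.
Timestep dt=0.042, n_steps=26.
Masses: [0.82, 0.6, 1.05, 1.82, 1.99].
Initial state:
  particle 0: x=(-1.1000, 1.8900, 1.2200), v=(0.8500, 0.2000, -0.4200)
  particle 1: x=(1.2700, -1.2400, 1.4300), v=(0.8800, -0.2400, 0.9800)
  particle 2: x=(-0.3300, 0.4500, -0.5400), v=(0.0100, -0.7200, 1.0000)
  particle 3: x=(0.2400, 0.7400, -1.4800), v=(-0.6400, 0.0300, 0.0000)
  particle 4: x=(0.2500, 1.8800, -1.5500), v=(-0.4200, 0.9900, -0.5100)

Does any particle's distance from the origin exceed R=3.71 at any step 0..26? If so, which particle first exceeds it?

step 0: x0=(-1.1000, 1.8900, 1.2200) x1=(1.2700, -1.2400, 1.4300) x2=(-0.3300, 0.4500, -0.5400) x3=(0.2400, 0.7400, -1.4800) x4=(0.2500, 1.8800, -1.5500)
step 1: x0=(-1.0643, 1.8984, 1.2024) x1=(1.3070, -1.2501, 1.4712) x2=(-0.3294, 0.4199, -0.4983) x3=(0.2130, 0.7414, -1.4798) x4=(0.2324, 1.9214, -1.5714)
step 2: x0=(-1.0286, 1.9068, 1.1847) x1=(1.3439, -1.2602, 1.5123) x2=(-0.3285, 0.3899, -0.4572) x3=(0.1859, 0.7431, -1.4794) x4=(0.2147, 1.9625, -1.5928)
step 3: x0=(-0.9929, 1.9152, 1.1671) x1=(1.3809, -1.2702, 1.5535) x2=(-0.3273, 0.3602, -0.4165) x3=(0.1586, 0.7449, -1.4787) x4=(0.1970, 2.0033, -1.6141)
step 4: x0=(-0.9572, 1.9236, 1.1494) x1=(1.4178, -1.2803, 1.5946) x2=(-0.3260, 0.3305, -0.3762) x3=(0.1312, 0.7468, -1.4778) x4=(0.1794, 2.0439, -1.6354)
step 5: x0=(-0.9215, 1.9319, 1.1317) x1=(1.4548, -1.2904, 1.6358) x2=(-0.3246, 0.3011, -0.3362) x3=(0.1038, 0.7489, -1.4768) x4=(0.1617, 2.0844, -1.6567)
step 6: x0=(-0.8857, 1.9403, 1.1140) x1=(1.4917, -1.3005, 1.6769) x2=(-0.3230, 0.2717, -0.2965) x3=(0.0763, 0.7510, -1.4756) x4=(0.1440, 2.1247, -1.6780)
step 7: x0=(-0.8500, 1.9487, 1.0964) x1=(1.5287, -1.3105, 1.7181) x2=(-0.3214, 0.2424, -0.2570) x3=(0.0487, 0.7532, -1.4743) x4=(0.1263, 2.1649, -1.6993)
step 8: x0=(-0.8143, 1.9570, 1.0787) x1=(1.5656, -1.3206, 1.7592) x2=(-0.3197, 0.2133, -0.2178) x3=(0.0212, 0.7554, -1.4728) x4=(0.1086, 2.2051, -1.7205)
step 9: x0=(-0.7786, 1.9654, 1.0610) x1=(1.6026, -1.3307, 1.8004) x2=(-0.3179, 0.1842, -0.1787) x3=(-0.0064, 0.7577, -1.4714) x4=(0.0909, 2.2452, -1.7418)
step 10: x0=(-0.7429, 1.9737, 1.0433) x1=(1.6395, -1.3407, 1.8415) x2=(-0.3162, 0.1552, -0.1397) x3=(-0.0340, 0.7600, -1.4698) x4=(0.0732, 2.2852, -1.7630)
step 11: x0=(-0.7071, 1.9821, 1.0255) x1=(1.6765, -1.3508, 1.8827) x2=(-0.3144, 0.1262, -0.1008) x3=(-0.0616, 0.7623, -1.4682) x4=(0.0555, 2.3251, -1.7842)
step 12: x0=(-0.6714, 1.9904, 1.0078) x1=(1.7134, -1.3609, 1.9238) x2=(-0.3125, 0.0973, -0.0620) x3=(-0.0893, 0.7646, -1.4665) x4=(0.0378, 2.3651, -1.8054)
step 13: x0=(-0.6357, 1.9987, 0.9901) x1=(1.7504, -1.3710, 1.9650) x2=(-0.3107, 0.0684, -0.0233) x3=(-0.1169, 0.7670, -1.4648) x4=(0.0201, 2.4049, -1.8266)
step 14: x0=(-0.5999, 2.0070, 0.9723) x1=(1.7873, -1.3810, 2.0061) x2=(-0.3089, 0.0396, 0.0153) x3=(-0.1445, 0.7693, -1.4631) x4=(0.0024, 2.4448, -1.8478)
step 15: x0=(-0.5642, 2.0153, 0.9546) x1=(1.8243, -1.3911, 2.0473) x2=(-0.3071, 0.0108, 0.0539) x3=(-0.1721, 0.7717, -1.4613) x4=(-0.0153, 2.4847, -1.8690)
step 16: x0=(-0.5284, 2.0236, 0.9368) x1=(1.8612, -1.4012, 2.0884) x2=(-0.3052, -0.0180, 0.0925) x3=(-0.1998, 0.7741, -1.4596) x4=(-0.0330, 2.5245, -1.8901)
step 17: x0=(-0.4927, 2.0318, 0.9191) x1=(1.8982, -1.4112, 2.1296) x2=(-0.3034, -0.0467, 0.1310) x3=(-0.2274, 0.7765, -1.4578) x4=(-0.0508, 2.5643, -1.9113)
step 18: x0=(-0.4569, 2.0401, 0.9013) x1=(1.9351, -1.4213, 2.1707) x2=(-0.3015, -0.0755, 0.1695) x3=(-0.2550, 0.7789, -1.4560) x4=(-0.0685, 2.6041, -1.9325)
step 19: x0=(-0.4212, 2.0483, 0.8835) x1=(1.9721, -1.4313, 2.2119) x2=(-0.2997, -0.1042, 0.2080) x3=(-0.2826, 0.7813, -1.4541) x4=(-0.0862, 2.6438, -1.9537)
step 20: x0=(-0.3854, 2.0566, 0.8657) x1=(2.0090, -1.4414, 2.2530) x2=(-0.2978, -0.1328, 0.2465) x3=(-0.3103, 0.7837, -1.4523) x4=(-0.1039, 2.6836, -1.9748)
step 21: x0=(-0.3497, 2.0648, 0.8479) x1=(2.0460, -1.4515, 2.2941) x2=(-0.2960, -0.1615, 0.2849) x3=(-0.3379, 0.7861, -1.4505) x4=(-0.1216, 2.7234, -1.9960)
step 22: x0=(-0.3139, 2.0730, 0.8302) x1=(2.0829, -1.4615, 2.3353) x2=(-0.2942, -0.1902, 0.3233) x3=(-0.3655, 0.7885, -1.4486) x4=(-0.1394, 2.7631, -2.0171)
step 23: x0=(-0.2782, 2.0813, 0.8124) x1=(2.1198, -1.4716, 2.3764) x2=(-0.2923, -0.2188, 0.3618) x3=(-0.3931, 0.7910, -1.4468) x4=(-0.1571, 2.8029, -2.0383)
step 24: x0=(-0.2425, 2.0895, 0.7945) x1=(2.1568, -1.4817, 2.4176) x2=(-0.2905, -0.2474, 0.4002) x3=(-0.4208, 0.7934, -1.4449) x4=(-0.1748, 2.8426, -2.0594)
step 25: x0=(-0.2067, 2.0977, 0.7767) x1=(2.1937, -1.4917, 2.4587) x2=(-0.2886, -0.2760, 0.4386) x3=(-0.4484, 0.7958, -1.4430) x4=(-0.1925, 2.8823, -2.0806)
step 26: x0=(-0.1710, 2.1059, 0.7589) x1=(2.2307, -1.5018, 2.4998) x2=(-0.2868, -0.3046, 0.4769) x3=(-0.4760, 0.7982, -1.4412) x4=(-0.2103, 2.9221, -2.1017)

no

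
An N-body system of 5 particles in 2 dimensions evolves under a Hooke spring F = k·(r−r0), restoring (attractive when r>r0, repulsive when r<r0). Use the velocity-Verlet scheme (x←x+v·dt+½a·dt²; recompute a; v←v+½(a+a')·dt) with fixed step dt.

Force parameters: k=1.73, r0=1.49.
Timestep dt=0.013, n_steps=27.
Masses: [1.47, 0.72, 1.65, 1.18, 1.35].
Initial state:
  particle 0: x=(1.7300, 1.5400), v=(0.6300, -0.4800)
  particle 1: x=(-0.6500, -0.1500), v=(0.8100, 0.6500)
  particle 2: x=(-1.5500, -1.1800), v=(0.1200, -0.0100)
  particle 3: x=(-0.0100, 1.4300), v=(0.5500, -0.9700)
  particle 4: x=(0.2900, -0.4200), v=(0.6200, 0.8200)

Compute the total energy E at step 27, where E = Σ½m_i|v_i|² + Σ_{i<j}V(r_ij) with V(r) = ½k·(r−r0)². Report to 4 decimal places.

step 0: x0=(1.7300, 1.5400) x1=(-0.6500, -0.1500) x2=(-1.5500, -1.1800) x3=(-0.0100, 1.4300) x4=(0.2900, -0.4200)
step 1: x0=(1.7378, 1.5334) x1=(-0.6393, -0.1413) x2=(-1.5481, -1.1798) x3=(-0.0029, 1.4172) x4=(0.2981, -0.4093)
step 2: x0=(1.7447, 1.5262) x1=(-0.6283, -0.1321) x2=(-1.5457, -1.1791) x3=(0.0040, 1.4039) x4=(0.3063, -0.3983)
step 3: x0=(1.7509, 1.5183) x1=(-0.6169, -0.1224) x2=(-1.5427, -1.1778) x3=(0.0108, 1.3901) x4=(0.3147, -0.3873)
step 4: x0=(1.7562, 1.5097) x1=(-0.6053, -0.1123) x2=(-1.5390, -1.1760) x3=(0.0175, 1.3760) x4=(0.3231, -0.3761)
step 5: x0=(1.7608, 1.5005) x1=(-0.5933, -0.1017) x2=(-1.5348, -1.1736) x3=(0.0241, 1.3614) x4=(0.3317, -0.3647)
step 6: x0=(1.7645, 1.4907) x1=(-0.5811, -0.0907) x2=(-1.5300, -1.1706) x3=(0.0305, 1.3464) x4=(0.3403, -0.3532)
step 7: x0=(1.7674, 1.4802) x1=(-0.5686, -0.0793) x2=(-1.5246, -1.1671) x3=(0.0368, 1.3311) x4=(0.3491, -0.3416)
step 8: x0=(1.7696, 1.4692) x1=(-0.5558, -0.0675) x2=(-1.5186, -1.1630) x3=(0.0430, 1.3153) x4=(0.3580, -0.3299)
step 9: x0=(1.7709, 1.4575) x1=(-0.5429, -0.0553) x2=(-1.5120, -1.1583) x3=(0.0490, 1.2993) x4=(0.3669, -0.3182)
step 10: x0=(1.7715, 1.4452) x1=(-0.5296, -0.0428) x2=(-1.5047, -1.1531) x3=(0.0549, 1.2829) x4=(0.3760, -0.3063)
step 11: x0=(1.7713, 1.4323) x1=(-0.5162, -0.0299) x2=(-1.4969, -1.1474) x3=(0.0608, 1.2662) x4=(0.3852, -0.2943)
step 12: x0=(1.7704, 1.4189) x1=(-0.5026, -0.0168) x2=(-1.4885, -1.1411) x3=(0.0664, 1.2492) x4=(0.3944, -0.2823)
step 13: x0=(1.7687, 1.4048) x1=(-0.4888, -0.0034) x2=(-1.4795, -1.1343) x3=(0.0720, 1.2320) x4=(0.4038, -0.2703)
step 14: x0=(1.7663, 1.3903) x1=(-0.4748, 0.0103) x2=(-1.4699, -1.1270) x3=(0.0775, 1.2144) x4=(0.4132, -0.2582)
step 15: x0=(1.7631, 1.3751) x1=(-0.4607, 0.0243) x2=(-1.4597, -1.1191) x3=(0.0828, 1.1967) x4=(0.4227, -0.2461)
step 16: x0=(1.7593, 1.3595) x1=(-0.4465, 0.0384) x2=(-1.4489, -1.1107) x3=(0.0881, 1.1787) x4=(0.4323, -0.2340)
step 17: x0=(1.7547, 1.3433) x1=(-0.4322, 0.0528) x2=(-1.4376, -1.1018) x3=(0.0932, 1.1606) x4=(0.4420, -0.2219)
step 18: x0=(1.7494, 1.3267) x1=(-0.4178, 0.0673) x2=(-1.4256, -1.0924) x3=(0.0983, 1.1422) x4=(0.4518, -0.2097)
step 19: x0=(1.7435, 1.3095) x1=(-0.4033, 0.0820) x2=(-1.4131, -1.0825) x3=(0.1032, 1.1238) x4=(0.4617, -0.1977)
step 20: x0=(1.7369, 1.2919) x1=(-0.3887, 0.0968) x2=(-1.4000, -1.0721) x3=(0.1080, 1.1051) x4=(0.4716, -0.1856)
step 21: x0=(1.7297, 1.2739) x1=(-0.3742, 0.1118) x2=(-1.3864, -1.0612) x3=(0.1128, 1.0864) x4=(0.4817, -0.1736)
step 22: x0=(1.7219, 1.2553) x1=(-0.3596, 0.1268) x2=(-1.3722, -1.0499) x3=(0.1174, 1.0676) x4=(0.4918, -0.1617)
step 23: x0=(1.7134, 1.2364) x1=(-0.3450, 0.1419) x2=(-1.3574, -1.0381) x3=(0.1220, 1.0486) x4=(0.5019, -0.1498)
step 24: x0=(1.7044, 1.2171) x1=(-0.3305, 0.1570) x2=(-1.3421, -1.0258) x3=(0.1264, 1.0297) x4=(0.5122, -0.1381)
step 25: x0=(1.6948, 1.1973) x1=(-0.3160, 0.1722) x2=(-1.3263, -1.0131) x3=(0.1308, 1.0107) x4=(0.5225, -0.1264)
step 26: x0=(1.6846, 1.1772) x1=(-0.3016, 0.1874) x2=(-1.3100, -1.0000) x3=(0.1351, 0.9917) x4=(0.5329, -0.1148)
step 27: x0=(1.6739, 1.1567) x1=(-0.2873, 0.2025) x2=(-1.2931, -0.9864) x3=(0.1393, 0.9727) x4=(0.5434, -0.1034)
step 0 velocities: v0=(0.6300, -0.4800) v1=(0.8100, 0.6500) v2=(0.1200, -0.0100) v3=(0.5500, -0.9700) v4=(0.6200, 0.8200)
step 0: KE=2.3083, PE=11.9087, E=14.2170
step 27 velocities: v0=(-0.8420, -1.5886) v1=(1.0969, 1.1658) v2=(1.3159, 1.0585) v3=(0.3208, -1.4609) v4=(0.8085, 0.8752)
step 27: KE=7.9296, PE=6.2860, E=14.2155

14.2155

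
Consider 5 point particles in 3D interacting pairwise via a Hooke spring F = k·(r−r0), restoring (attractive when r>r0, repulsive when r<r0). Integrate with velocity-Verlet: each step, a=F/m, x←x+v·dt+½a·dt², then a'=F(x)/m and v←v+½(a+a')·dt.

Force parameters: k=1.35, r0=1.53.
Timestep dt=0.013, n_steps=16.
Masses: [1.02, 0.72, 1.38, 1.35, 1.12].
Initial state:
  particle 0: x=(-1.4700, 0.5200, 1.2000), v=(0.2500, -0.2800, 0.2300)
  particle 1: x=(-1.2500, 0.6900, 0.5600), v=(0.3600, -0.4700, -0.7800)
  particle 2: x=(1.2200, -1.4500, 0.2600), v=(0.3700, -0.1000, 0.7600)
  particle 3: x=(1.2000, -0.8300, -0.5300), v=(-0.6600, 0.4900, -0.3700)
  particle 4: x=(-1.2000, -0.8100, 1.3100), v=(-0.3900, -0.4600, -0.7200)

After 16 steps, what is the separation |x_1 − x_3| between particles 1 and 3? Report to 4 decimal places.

step 0: x0=(-1.4700, 0.5200, 1.2000) x1=(-1.2500, 0.6900, 0.5600) x2=(1.2200, -1.4500, 0.2600) x3=(1.2000, -0.8300, -0.5300) x4=(-1.2000, -0.8100, 1.3100)
step 1: x0=(-1.4664, 0.5161, 1.2029) x1=(-1.2449, 0.6836, 0.5496) x2=(1.2245, -1.4511, 0.2700) x3=(1.1911, -0.8235, -0.5346) x4=(-1.2048, -0.8160, 1.3005)
step 2: x0=(-1.4623, 0.5119, 1.2056) x1=(-1.2389, 0.6766, 0.5388) x2=(1.2283, -1.4519, 0.2803) x3=(1.1815, -0.8166, -0.5389) x4=(-1.2092, -0.8221, 1.2907)
step 3: x0=(-1.4575, 0.5072, 1.2082) x1=(-1.2320, 0.6691, 0.5276) x2=(1.2316, -1.4523, 0.2908) x3=(1.1713, -0.8095, -0.5429) x4=(-1.2131, -0.8282, 1.2806)
step 4: x0=(-1.4522, 0.5021, 1.2106) x1=(-1.2242, 0.6609, 0.5160) x2=(1.2341, -1.4523, 0.3015) x3=(1.1604, -0.8021, -0.5465) x4=(-1.2166, -0.8344, 1.2703)
step 5: x0=(-1.4462, 0.4966, 1.2129) x1=(-1.2156, 0.6522, 0.5039) x2=(1.2361, -1.4520, 0.3125) x3=(1.1489, -0.7944, -0.5498) x4=(-1.2196, -0.8407, 1.2596)
step 6: x0=(-1.4397, 0.4907, 1.2149) x1=(-1.2061, 0.6430, 0.4914) x2=(1.2374, -1.4513, 0.3237) x3=(1.1368, -0.7864, -0.5527) x4=(-1.2221, -0.8470, 1.2487)
step 7: x0=(-1.4326, 0.4844, 1.2168) x1=(-1.1958, 0.6331, 0.4786) x2=(1.2381, -1.4502, 0.3351) x3=(1.1240, -0.7781, -0.5553) x4=(-1.2242, -0.8534, 1.2375)
step 8: x0=(-1.4249, 0.4778, 1.2186) x1=(-1.1847, 0.6228, 0.4654) x2=(1.2382, -1.4488, 0.3467) x3=(1.1106, -0.7696, -0.5576) x4=(-1.2258, -0.8598, 1.2261)
step 9: x0=(-1.4166, 0.4707, 1.2201) x1=(-1.1728, 0.6118, 0.4518) x2=(1.2376, -1.4470, 0.3586) x3=(1.0966, -0.7608, -0.5595) x4=(-1.2270, -0.8663, 1.2144)
step 10: x0=(-1.4077, 0.4633, 1.2215) x1=(-1.1601, 0.6004, 0.4378) x2=(1.2364, -1.4449, 0.3706) x3=(1.0820, -0.7518, -0.5611) x4=(-1.2277, -0.8728, 1.2024)
step 11: x0=(-1.3982, 0.4555, 1.2227) x1=(-1.1466, 0.5884, 0.4235) x2=(1.2347, -1.4424, 0.3828) x3=(1.0668, -0.7425, -0.5624) x4=(-1.2280, -0.8794, 1.1902)
step 12: x0=(-1.3882, 0.4474, 1.2238) x1=(-1.1324, 0.5759, 0.4089) x2=(1.2323, -1.4396, 0.3952) x3=(1.0510, -0.7330, -0.5633) x4=(-1.2279, -0.8861, 1.1777)
step 13: x0=(-1.3777, 0.4389, 1.2246) x1=(-1.1174, 0.5629, 0.3940) x2=(1.2293, -1.4364, 0.4078) x3=(1.0347, -0.7232, -0.5639) x4=(-1.2273, -0.8927, 1.1650)
step 14: x0=(-1.3666, 0.4301, 1.2253) x1=(-1.1016, 0.5494, 0.3787) x2=(1.2258, -1.4329, 0.4205) x3=(1.0178, -0.7133, -0.5642) x4=(-1.2263, -0.8995, 1.1520)
step 15: x0=(-1.3549, 0.4209, 1.2259) x1=(-1.0852, 0.5354, 0.3632) x2=(1.2216, -1.4290, 0.4334) x3=(1.0003, -0.7032, -0.5642) x4=(-1.2248, -0.9062, 1.1388)
step 16: x0=(-1.3427, 0.4114, 1.2263) x1=(-1.0681, 0.5209, 0.3474) x2=(1.2169, -1.4249, 0.4465) x3=(0.9824, -0.6928, -0.5639) x4=(-1.2230, -0.9131, 1.1254)

2.5510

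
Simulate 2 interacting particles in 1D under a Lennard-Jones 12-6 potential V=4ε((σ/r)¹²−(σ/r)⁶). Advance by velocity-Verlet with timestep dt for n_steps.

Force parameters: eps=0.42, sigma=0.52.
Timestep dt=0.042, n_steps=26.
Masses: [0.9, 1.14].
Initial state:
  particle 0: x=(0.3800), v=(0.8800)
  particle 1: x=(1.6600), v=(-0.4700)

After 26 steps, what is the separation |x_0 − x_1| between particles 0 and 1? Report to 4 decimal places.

1.8118

step 0: x0=(0.3800) x1=(1.6600)
step 1: x0=(0.4170) x1=(1.6402)
step 2: x0=(0.4541) x1=(1.6204)
step 3: x0=(0.4913) x1=(1.6004)
step 4: x0=(0.5287) x1=(1.5804)
step 5: x0=(0.5664) x1=(1.5601)
step 6: x0=(0.6044) x1=(1.5394)
step 7: x0=(0.6431) x1=(1.5184)
step 8: x0=(0.6826) x1=(1.4966)
step 9: x0=(0.7236) x1=(1.4737)
step 10: x0=(0.7669) x1=(1.4490)
step 11: x0=(0.8136) x1=(1.4215)
step 12: x0=(0.8631) x1=(1.3919)
step 13: x0=(0.8853) x1=(1.3838)
step 14: x0=(0.8271) x1=(1.4392)
step 15: x0=(0.7720) x1=(1.4921)
step 16: x0=(0.7196) x1=(1.5429)
step 17: x0=(0.6686) x1=(1.5926)
step 18: x0=(0.6182) x1=(1.6418)
step 19: x0=(0.5682) x1=(1.6908)
step 20: x0=(0.5183) x1=(1.7396)
step 21: x0=(0.4685) x1=(1.7884)
step 22: x0=(0.4187) x1=(1.8371)
step 23: x0=(0.3690) x1=(1.8858)
step 24: x0=(0.3193) x1=(1.9344)
step 25: x0=(0.2697) x1=(1.9831)
step 26: x0=(0.2200) x1=(2.0317)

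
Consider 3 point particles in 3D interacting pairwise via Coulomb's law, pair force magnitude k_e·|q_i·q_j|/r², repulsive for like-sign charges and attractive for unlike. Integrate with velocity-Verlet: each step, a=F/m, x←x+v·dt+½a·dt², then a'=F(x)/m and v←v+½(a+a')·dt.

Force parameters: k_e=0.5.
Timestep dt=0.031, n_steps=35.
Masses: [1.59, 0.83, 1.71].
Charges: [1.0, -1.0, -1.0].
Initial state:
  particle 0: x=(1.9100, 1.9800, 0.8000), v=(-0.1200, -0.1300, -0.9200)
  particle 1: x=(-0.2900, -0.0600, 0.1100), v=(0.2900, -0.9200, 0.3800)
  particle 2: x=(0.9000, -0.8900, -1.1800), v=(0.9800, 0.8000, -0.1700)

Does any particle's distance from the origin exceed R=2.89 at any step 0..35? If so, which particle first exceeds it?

no

step 0: x0=(1.9100, 1.9800, 0.8000) x1=(-0.2900, -0.0600, 0.1100) x2=(0.9000, -0.8900, -1.1800)
step 1: x0=(1.9063, 1.9760, 0.7715) x1=(-0.2810, -0.0885, 0.1218) x2=(0.9304, -0.8652, -1.1853)
step 2: x0=(1.9025, 1.9719, 0.7429) x1=(-0.2721, -0.1168, 0.1338) x2=(0.9609, -0.8404, -1.1906)
step 3: x0=(1.8987, 1.9677, 0.7144) x1=(-0.2633, -0.1451, 0.1459) x2=(0.9914, -0.8157, -1.1960)
step 4: x0=(1.8949, 1.9636, 0.6858) x1=(-0.2545, -0.1733, 0.1580) x2=(1.0219, -0.7909, -1.2014)
step 5: x0=(1.8910, 1.9593, 0.6572) x1=(-0.2457, -0.2014, 0.1703) x2=(1.0526, -0.7661, -1.2068)
step 6: x0=(1.8872, 1.9551, 0.6285) x1=(-0.2370, -0.2294, 0.1828) x2=(1.0832, -0.7414, -1.2123)
step 7: x0=(1.8833, 1.9508, 0.5999) x1=(-0.2284, -0.2573, 0.1953) x2=(1.1140, -0.7166, -1.2178)
step 8: x0=(1.8793, 1.9464, 0.5712) x1=(-0.2198, -0.2851, 0.2079) x2=(1.1447, -0.6919, -1.2234)
step 9: x0=(1.8754, 1.9420, 0.5425) x1=(-0.2113, -0.3129, 0.2207) x2=(1.1756, -0.6671, -1.2289)
step 10: x0=(1.8714, 1.9376, 0.5138) x1=(-0.2028, -0.3406, 0.2335) x2=(1.2064, -0.6423, -1.2346)
step 11: x0=(1.8673, 1.9331, 0.4851) x1=(-0.1944, -0.3682, 0.2465) x2=(1.2374, -0.6175, -1.2402)
step 12: x0=(1.8633, 1.9286, 0.4564) x1=(-0.1860, -0.3958, 0.2595) x2=(1.2684, -0.5927, -1.2459)
step 13: x0=(1.8592, 1.9240, 0.4276) x1=(-0.1777, -0.4233, 0.2727) x2=(1.2994, -0.5679, -1.2516)
step 14: x0=(1.8551, 1.9194, 0.3988) x1=(-0.1694, -0.4508, 0.2859) x2=(1.3305, -0.5430, -1.2573)
step 15: x0=(1.8510, 1.9147, 0.3700) x1=(-0.1612, -0.4782, 0.2992) x2=(1.3616, -0.5181, -1.2631)
step 16: x0=(1.8469, 1.9099, 0.3412) x1=(-0.1530, -0.5055, 0.3127) x2=(1.3928, -0.4933, -1.2689)
step 17: x0=(1.8427, 1.9052, 0.3124) x1=(-0.1449, -0.5329, 0.3262) x2=(1.4240, -0.4683, -1.2747)
step 18: x0=(1.8385, 1.9003, 0.2835) x1=(-0.1368, -0.5601, 0.3397) x2=(1.4553, -0.4434, -1.2805)
step 19: x0=(1.8343, 1.8954, 0.2546) x1=(-0.1287, -0.5874, 0.3534) x2=(1.4866, -0.4184, -1.2864)
step 20: x0=(1.8300, 1.8905, 0.2257) x1=(-0.1207, -0.6146, 0.3672) x2=(1.5179, -0.3934, -1.2923)
step 21: x0=(1.8257, 1.8855, 0.1968) x1=(-0.1128, -0.6417, 0.3810) x2=(1.5493, -0.3683, -1.2981)
step 22: x0=(1.8214, 1.8804, 0.1679) x1=(-0.1048, -0.6689, 0.3949) x2=(1.5807, -0.3432, -1.3040)
step 23: x0=(1.8171, 1.8753, 0.1389) x1=(-0.0969, -0.6960, 0.4088) x2=(1.6122, -0.3181, -1.3100)
step 24: x0=(1.8128, 1.8701, 0.1099) x1=(-0.0891, -0.7230, 0.4228) x2=(1.6437, -0.2929, -1.3159)
step 25: x0=(1.8084, 1.8648, 0.0809) x1=(-0.0812, -0.7501, 0.4369) x2=(1.6752, -0.2677, -1.3218)
step 26: x0=(1.8041, 1.8595, 0.0519) x1=(-0.0734, -0.7771, 0.4510) x2=(1.7068, -0.2425, -1.3278)
step 27: x0=(1.7997, 1.8542, 0.0228) x1=(-0.0657, -0.8041, 0.4652) x2=(1.7384, -0.2172, -1.3337)
step 28: x0=(1.7953, 1.8487, -0.0062) x1=(-0.0579, -0.8310, 0.4795) x2=(1.7700, -0.1918, -1.3396)
step 29: x0=(1.7908, 1.8432, -0.0353) x1=(-0.0502, -0.8580, 0.4937) x2=(1.8017, -0.1664, -1.3456)
step 30: x0=(1.7864, 1.8377, -0.0645) x1=(-0.0425, -0.8849, 0.5081) x2=(1.8333, -0.1410, -1.3515)
step 31: x0=(1.7820, 1.8320, -0.0936) x1=(-0.0349, -0.9118, 0.5224) x2=(1.8651, -0.1155, -1.3575)
step 32: x0=(1.7775, 1.8263, -0.1228) x1=(-0.0272, -0.9387, 0.5368) x2=(1.8968, -0.0899, -1.3634)
step 33: x0=(1.7730, 1.8206, -0.1520) x1=(-0.0196, -0.9655, 0.5513) x2=(1.9285, -0.0643, -1.3694)
step 34: x0=(1.7685, 1.8147, -0.1812) x1=(-0.0120, -0.9924, 0.5658) x2=(1.9603, -0.0386, -1.3753)
step 35: x0=(1.7640, 1.8088, -0.2104) x1=(-0.0044, -1.0192, 0.5803) x2=(1.9921, -0.0129, -1.3812)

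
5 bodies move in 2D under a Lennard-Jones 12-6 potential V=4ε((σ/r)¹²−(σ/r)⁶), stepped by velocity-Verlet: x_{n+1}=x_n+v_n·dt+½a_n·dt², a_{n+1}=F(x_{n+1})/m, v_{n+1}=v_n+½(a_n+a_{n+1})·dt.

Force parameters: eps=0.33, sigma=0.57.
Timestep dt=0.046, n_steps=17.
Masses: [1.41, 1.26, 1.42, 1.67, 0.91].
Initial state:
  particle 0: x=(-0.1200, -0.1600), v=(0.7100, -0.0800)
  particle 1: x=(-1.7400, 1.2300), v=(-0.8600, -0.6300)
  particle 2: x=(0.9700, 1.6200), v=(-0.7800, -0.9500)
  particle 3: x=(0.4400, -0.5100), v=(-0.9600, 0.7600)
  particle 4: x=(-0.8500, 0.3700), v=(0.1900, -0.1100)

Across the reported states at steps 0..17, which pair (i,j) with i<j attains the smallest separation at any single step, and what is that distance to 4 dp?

step 0: x0=(-0.1200, -0.1600) x1=(-1.7400, 1.2300) x2=(0.9700, 1.6200) x3=(0.4400, -0.5100) x4=(-0.8500, 0.3700)
step 1: x0=(-0.0871, -0.1638) x1=(-1.7795, 1.2010) x2=(0.9341, 1.5763) x3=(0.3954, -0.4747) x4=(-0.8408, 0.3646)
step 2: x0=(-0.0700, -0.1574) x1=(-1.8190, 1.1719) x2=(0.8982, 1.5326) x3=(0.3637, -0.4478) x4=(-0.8309, 0.3588)
step 3: x0=(-0.1302, -0.0992) x1=(-1.8584, 1.1428) x2=(0.8623, 1.4889) x3=(0.3967, -0.4642) x4=(-0.8202, 0.3524)
step 4: x0=(-0.1913, -0.0404) x1=(-1.8977, 1.1136) x2=(0.8264, 1.4452) x3=(0.4296, -0.4806) x4=(-0.8079, 0.3450)
step 5: x0=(-0.2527, 0.0185) x1=(-1.9370, 1.0844) x2=(0.7905, 1.4014) x3=(0.4613, -0.4961) x4=(-0.7930, 0.3360)
step 6: x0=(-0.3122, 0.0761) x1=(-1.9762, 1.0552) x2=(0.7546, 1.3577) x3=(0.4924, -0.5111) x4=(-0.7800, 0.3281)
step 7: x0=(-0.3100, 0.1005) x1=(-2.0154, 1.0259) x2=(0.7187, 1.3139) x3=(0.5232, -0.5259) x4=(-0.8622, 0.3714)
step 8: x0=(-0.3046, 0.1233) x1=(-2.0545, 0.9966) x2=(0.6828, 1.2701) x3=(0.5538, -0.5406) x4=(-0.9489, 0.4171)
step 9: x0=(-0.3009, 0.1468) x1=(-2.0936, 0.9673) x2=(0.6468, 1.2263) x3=(0.5843, -0.5552) x4=(-1.0328, 0.4614)
step 10: x0=(-0.2984, 0.1708) x1=(-2.1325, 0.9378) x2=(0.6108, 1.1825) x3=(0.6146, -0.5696) x4=(-1.1148, 0.5049)
step 11: x0=(-0.2965, 0.1951) x1=(-2.1712, 0.9084) x2=(0.5748, 1.1386) x3=(0.6449, -0.5840) x4=(-1.1958, 0.5481)
step 12: x0=(-0.2950, 0.2195) x1=(-2.2096, 0.8787) x2=(0.5387, 1.0946) x3=(0.6751, -0.5983) x4=(-1.2766, 0.5911)
step 13: x0=(-0.2936, 0.2441) x1=(-2.2475, 0.8490) x2=(0.5025, 1.0506) x3=(0.7052, -0.6126) x4=(-1.3576, 0.6342)
step 14: x0=(-0.2922, 0.2688) x1=(-2.2847, 0.8191) x2=(0.4663, 1.0064) x3=(0.7353, -0.6268) x4=(-1.4394, 0.6774)
step 15: x0=(-0.2907, 0.2937) x1=(-2.3208, 0.7889) x2=(0.4298, 0.9621) x3=(0.7654, -0.6410) x4=(-1.5225, 0.7209)
step 16: x0=(-0.2889, 0.3189) x1=(-2.3553, 0.7587) x2=(0.3930, 0.9174) x3=(0.7955, -0.6552) x4=(-1.6077, 0.7645)
step 17: x0=(-0.2866, 0.3446) x1=(-2.3877, 0.7285) x2=(0.3557, 0.8723) x3=(0.8255, -0.6693) x4=(-1.6958, 0.8080)

pair (0,3), distance 0.5220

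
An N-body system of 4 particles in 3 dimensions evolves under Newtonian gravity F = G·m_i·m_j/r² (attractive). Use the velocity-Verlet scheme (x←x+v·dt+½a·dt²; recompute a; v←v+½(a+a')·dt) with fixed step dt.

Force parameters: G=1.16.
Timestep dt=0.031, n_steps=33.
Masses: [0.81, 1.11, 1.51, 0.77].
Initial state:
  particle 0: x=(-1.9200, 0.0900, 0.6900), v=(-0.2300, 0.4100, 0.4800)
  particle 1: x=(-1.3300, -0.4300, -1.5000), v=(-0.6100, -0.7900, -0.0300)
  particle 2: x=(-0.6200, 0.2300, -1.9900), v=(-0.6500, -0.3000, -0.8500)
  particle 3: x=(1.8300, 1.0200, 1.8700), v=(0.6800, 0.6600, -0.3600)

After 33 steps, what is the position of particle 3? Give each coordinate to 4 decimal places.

step 0: x0=(-1.9200, 0.0900, 0.6900) x1=(-1.3300, -0.4300, -1.5000) x2=(-0.6200, 0.2300, -1.9900) x3=(1.8300, 1.0200, 1.8700)
step 1: x0=(-1.9270, 0.1027, 0.7047) x1=(-1.3485, -0.4540, -1.5012) x2=(-0.6405, 0.2204, -2.0161) x3=(1.8510, 1.0404, 1.8588)
step 2: x0=(-1.9339, 0.1154, 0.7190) x1=(-1.3660, -0.4772, -1.5028) x2=(-0.6617, 0.2101, -2.0415) x3=(1.8719, 1.0608, 1.8474)
step 3: x0=(-1.9406, 0.1280, 0.7330) x1=(-1.3828, -0.4994, -1.5049) x2=(-0.6835, 0.1993, -2.0664) x3=(1.8927, 1.0812, 1.8360)
step 4: x0=(-1.9471, 0.1406, 0.7466) x1=(-1.3988, -0.5209, -1.5074) x2=(-0.7059, 0.1879, -2.0906) x3=(1.9133, 1.1015, 1.8244)
step 5: x0=(-1.9534, 0.1531, 0.7599) x1=(-1.4140, -0.5414, -1.5105) x2=(-0.7289, 0.1759, -2.1143) x3=(1.9338, 1.1218, 1.8128)
step 6: x0=(-1.9596, 0.1656, 0.7728) x1=(-1.4285, -0.5612, -1.5140) x2=(-0.7525, 0.1634, -2.1374) x3=(1.9542, 1.1420, 1.8010)
step 7: x0=(-1.9656, 0.1780, 0.7854) x1=(-1.4423, -0.5801, -1.5180) x2=(-0.7766, 0.1503, -2.1599) x3=(1.9745, 1.1622, 1.7891)
step 8: x0=(-1.9715, 0.1904, 0.7977) x1=(-1.4554, -0.5983, -1.5225) x2=(-0.8012, 0.1366, -2.1818) x3=(1.9947, 1.1823, 1.7772)
step 9: x0=(-1.9772, 0.2028, 0.8096) x1=(-1.4679, -0.6156, -1.5276) x2=(-0.8263, 0.1225, -2.2031) x3=(2.0147, 1.2024, 1.7651)
step 10: x0=(-1.9828, 0.2150, 0.8213) x1=(-1.4797, -0.6321, -1.5331) x2=(-0.8519, 0.1077, -2.2238) x3=(2.0346, 1.2225, 1.7529)
step 11: x0=(-1.9882, 0.2273, 0.8326) x1=(-1.4909, -0.6479, -1.5392) x2=(-0.8780, 0.0925, -2.2439) x3=(2.0544, 1.2425, 1.7407)
step 12: x0=(-1.9935, 0.2394, 0.8436) x1=(-1.5015, -0.6628, -1.5459) x2=(-0.9045, 0.0767, -2.2633) x3=(2.0741, 1.2625, 1.7283)
step 13: x0=(-1.9987, 0.2515, 0.8543) x1=(-1.5115, -0.6769, -1.5531) x2=(-0.9314, 0.0604, -2.2822) x3=(2.0937, 1.2824, 1.7159)
step 14: x0=(-2.0038, 0.2636, 0.8647) x1=(-1.5209, -0.6903, -1.5609) x2=(-0.9588, 0.0436, -2.3004) x3=(2.1131, 1.3023, 1.7034)
step 15: x0=(-2.0087, 0.2756, 0.8748) x1=(-1.5298, -0.7028, -1.5693) x2=(-0.9867, 0.0262, -2.3179) x3=(2.1325, 1.3221, 1.6908)
step 16: x0=(-2.0135, 0.2875, 0.8846) x1=(-1.5381, -0.7146, -1.5784) x2=(-1.0149, 0.0083, -2.3348) x3=(2.1517, 1.3419, 1.6781)
step 17: x0=(-2.0182, 0.2994, 0.8941) x1=(-1.5459, -0.7255, -1.5881) x2=(-1.0436, -0.0102, -2.3510) x3=(2.1708, 1.3616, 1.6653)
step 18: x0=(-2.0228, 0.3111, 0.9034) x1=(-1.5531, -0.7356, -1.5986) x2=(-1.0726, -0.0292, -2.3664) x3=(2.1898, 1.3813, 1.6525)
step 19: x0=(-2.0273, 0.3229, 0.9123) x1=(-1.5597, -0.7448, -1.6097) x2=(-1.1021, -0.0487, -2.3812) x3=(2.2087, 1.4010, 1.6395)
step 20: x0=(-2.0316, 0.3345, 0.9210) x1=(-1.5659, -0.7532, -1.6216) x2=(-1.1319, -0.0689, -2.3952) x3=(2.2275, 1.4206, 1.6265)
step 21: x0=(-2.0359, 0.3461, 0.9295) x1=(-1.5715, -0.7608, -1.6344) x2=(-1.1622, -0.0896, -2.4085) x3=(2.2462, 1.4402, 1.6135)
step 22: x0=(-2.0400, 0.3577, 0.9376) x1=(-1.5766, -0.7674, -1.6479) x2=(-1.1928, -0.1109, -2.4209) x3=(2.2648, 1.4597, 1.6003)
step 23: x0=(-2.0441, 0.3691, 0.9455) x1=(-1.5813, -0.7731, -1.6624) x2=(-1.2238, -0.1329, -2.4325) x3=(2.2832, 1.4792, 1.5871)
step 24: x0=(-2.0481, 0.3805, 0.9531) x1=(-1.5854, -0.7778, -1.6779) x2=(-1.2551, -0.1555, -2.4432) x3=(2.3016, 1.4987, 1.5738)
step 25: x0=(-2.0519, 0.3918, 0.9605) x1=(-1.5890, -0.7816, -1.6943) x2=(-1.2868, -0.1787, -2.4530) x3=(2.3199, 1.5181, 1.5604)
step 26: x0=(-2.0557, 0.4031, 0.9676) x1=(-1.5921, -0.7843, -1.7119) x2=(-1.3189, -0.2027, -2.4618) x3=(2.3380, 1.5375, 1.5470)
step 27: x0=(-2.0594, 0.4143, 0.9745) x1=(-1.5947, -0.7860, -1.7307) x2=(-1.3513, -0.2274, -2.4695) x3=(2.3561, 1.5568, 1.5335)
step 28: x0=(-2.0630, 0.4254, 0.9811) x1=(-1.5969, -0.7865, -1.7508) x2=(-1.3840, -0.2528, -2.4761) x3=(2.3740, 1.5760, 1.5200)
step 29: x0=(-2.0665, 0.4364, 0.9875) x1=(-1.5986, -0.7859, -1.7723) x2=(-1.4171, -0.2790, -2.4815) x3=(2.3919, 1.5953, 1.5064)
step 30: x0=(-2.0700, 0.4474, 0.9936) x1=(-1.5999, -0.7840, -1.7954) x2=(-1.4505, -0.3062, -2.4856) x3=(2.4096, 1.6145, 1.4927)
step 31: x0=(-2.0733, 0.4583, 0.9996) x1=(-1.6008, -0.7808, -1.8203) x2=(-1.4842, -0.3342, -2.4882) x3=(2.4273, 1.6336, 1.4790)
step 32: x0=(-2.0766, 0.4691, 1.0052) x1=(-1.6013, -0.7761, -1.8472) x2=(-1.5182, -0.3633, -2.4892) x3=(2.4448, 1.6527, 1.4652)
step 33: x0=(-2.0798, 0.4799, 1.0107) x1=(-1.6014, -0.7698, -1.8764) x2=(-1.5523, -0.3934, -2.4883) x3=(2.4623, 1.6718, 1.4513)

(2.4623, 1.6718, 1.4513)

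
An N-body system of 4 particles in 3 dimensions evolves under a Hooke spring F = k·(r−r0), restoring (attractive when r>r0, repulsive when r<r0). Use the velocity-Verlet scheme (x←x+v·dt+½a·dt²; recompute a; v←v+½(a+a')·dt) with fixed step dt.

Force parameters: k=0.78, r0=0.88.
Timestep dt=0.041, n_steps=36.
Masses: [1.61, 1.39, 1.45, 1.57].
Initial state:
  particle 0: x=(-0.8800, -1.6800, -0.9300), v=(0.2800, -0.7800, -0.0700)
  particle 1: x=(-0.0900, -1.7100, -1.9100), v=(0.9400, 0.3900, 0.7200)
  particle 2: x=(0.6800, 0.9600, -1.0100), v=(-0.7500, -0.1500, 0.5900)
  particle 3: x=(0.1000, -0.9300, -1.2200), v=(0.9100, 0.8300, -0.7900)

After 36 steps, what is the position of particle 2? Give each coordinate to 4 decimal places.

(-0.6816, -1.1099, -0.6437)

step 0: x0=(-0.8800, -1.6800, -0.9300) x1=(-0.0900, -1.7100, -1.9100) x2=(0.6800, 0.9600, -1.0100) x3=(0.1000, -0.9300, -1.2200)
step 1: x0=(-0.8678, -1.7111, -0.9330) x1=(-0.0513, -1.6931, -1.8800) x2=(0.6484, 0.9517, -0.9861) x3=(0.1373, -0.8957, -1.2524)
step 2: x0=(-0.8543, -1.7405, -0.9364) x1=(-0.0124, -1.6743, -1.8490) x2=(0.6150, 0.9391, -0.9629) x3=(0.1745, -0.8609, -1.2846)
step 3: x0=(-0.8395, -1.7680, -0.9402) x1=(0.0268, -1.6537, -1.8172) x2=(0.5802, 0.9222, -0.9404) x3=(0.2116, -0.8256, -1.3166)
step 4: x0=(-0.8232, -1.7936, -0.9442) x1=(0.0661, -1.6315, -1.7845) x2=(0.5439, 0.9013, -0.9186) x3=(0.2485, -0.7899, -1.3484)
step 5: x0=(-0.8056, -1.8173, -0.9486) x1=(0.1055, -1.6076, -1.7510) x2=(0.5063, 0.8763, -0.8975) x3=(0.2851, -0.7540, -1.3799)
step 6: x0=(-0.7867, -1.8390, -0.9533) x1=(0.1448, -1.5821, -1.7167) x2=(0.4675, 0.8473, -0.8772) x3=(0.3214, -0.7178, -1.4110)
step 7: x0=(-0.7664, -1.8587, -0.9583) x1=(0.1842, -1.5551, -1.6817) x2=(0.4277, 0.8145, -0.8576) x3=(0.3573, -0.6816, -1.4418)
step 8: x0=(-0.7447, -1.8763, -0.9636) x1=(0.2234, -1.5268, -1.6459) x2=(0.3870, 0.7781, -0.8389) x3=(0.3928, -0.6452, -1.4722)
step 9: x0=(-0.7217, -1.8918, -0.9692) x1=(0.2625, -1.4971, -1.6095) x2=(0.3454, 0.7380, -0.8209) x3=(0.4278, -0.6089, -1.5021)
step 10: x0=(-0.6974, -1.9053, -0.9751) x1=(0.3014, -1.4661, -1.5724) x2=(0.3032, 0.6946, -0.8038) x3=(0.4623, -0.5727, -1.5316)
step 11: x0=(-0.6718, -1.9166, -0.9813) x1=(0.3400, -1.4340, -1.5347) x2=(0.2604, 0.6478, -0.7874) x3=(0.4962, -0.5366, -1.5606)
step 12: x0=(-0.6450, -1.9258, -0.9878) x1=(0.3783, -1.4008, -1.4964) x2=(0.2172, 0.5980, -0.7719) x3=(0.5295, -0.5008, -1.5891)
step 13: x0=(-0.6169, -1.9328, -0.9945) x1=(0.4162, -1.3666, -1.4576) x2=(0.1736, 0.5452, -0.7571) x3=(0.5621, -0.4654, -1.6171)
step 14: x0=(-0.5875, -1.9377, -1.0015) x1=(0.4537, -1.3315, -1.4183) x2=(0.1298, 0.4895, -0.7431) x3=(0.5941, -0.4304, -1.6445)
step 15: x0=(-0.5570, -1.9404, -1.0087) x1=(0.4907, -1.2956, -1.3786) x2=(0.0859, 0.4313, -0.7299) x3=(0.6254, -0.3958, -1.6713)
step 16: x0=(-0.5254, -1.9411, -1.0163) x1=(0.5272, -1.2589, -1.3384) x2=(0.0420, 0.3705, -0.7175) x3=(0.6560, -0.3618, -1.6975)
step 17: x0=(-0.4926, -1.9396, -1.0240) x1=(0.5632, -1.2216, -1.2978) x2=(-0.0019, 0.3075, -0.7059) x3=(0.6858, -0.3284, -1.7230)
step 18: x0=(-0.4587, -1.9360, -1.0320) x1=(0.5986, -1.1837, -1.2570) x2=(-0.0455, 0.2422, -0.6950) x3=(0.7148, -0.2957, -1.7479)
step 19: x0=(-0.4238, -1.9303, -1.0403) x1=(0.6334, -1.1453, -1.2158) x2=(-0.0888, 0.1750, -0.6849) x3=(0.7429, -0.2638, -1.7720)
step 20: x0=(-0.3878, -1.9226, -1.0488) x1=(0.6676, -1.1064, -1.1745) x2=(-0.1317, 0.1060, -0.6756) x3=(0.7702, -0.2326, -1.7953)
step 21: x0=(-0.3509, -1.9129, -1.0575) x1=(0.7011, -1.0671, -1.1331) x2=(-0.1741, 0.0353, -0.6671) x3=(0.7966, -0.2023, -1.8178)
step 22: x0=(-0.3130, -1.9013, -1.0664) x1=(0.7340, -1.0276, -1.0916) x2=(-0.2159, -0.0368, -0.6594) x3=(0.8221, -0.1730, -1.8394)
step 23: x0=(-0.2743, -1.8877, -1.0755) x1=(0.7662, -0.9878, -1.0500) x2=(-0.2570, -0.1103, -0.6525) x3=(0.8466, -0.1446, -1.8600)
step 24: x0=(-0.2346, -1.8723, -1.0848) x1=(0.7977, -0.9478, -1.0086) x2=(-0.2973, -0.1849, -0.6465) x3=(0.8701, -0.1172, -1.8796)
step 25: x0=(-0.1942, -1.8550, -1.0943) x1=(0.8285, -0.9076, -0.9672) x2=(-0.3367, -0.2605, -0.6413) x3=(0.8926, -0.0910, -1.8981)
step 26: x0=(-0.1529, -1.8360, -1.1040) x1=(0.8585, -0.8673, -0.9261) x2=(-0.3751, -0.3369, -0.6370) x3=(0.9140, -0.0659, -1.9154)
step 27: x0=(-0.1109, -1.8152, -1.1139) x1=(0.8878, -0.8270, -0.8852) x2=(-0.4124, -0.4139, -0.6336) x3=(0.9342, -0.0420, -1.9315)
step 28: x0=(-0.0682, -1.7929, -1.1239) x1=(0.9163, -0.7866, -0.8446) x2=(-0.4485, -0.4914, -0.6311) x3=(0.9533, -0.0194, -1.9464)
step 29: x0=(-0.0248, -1.7689, -1.1341) x1=(0.9439, -0.7462, -0.8044) x2=(-0.4833, -0.5693, -0.6294) x3=(0.9713, 0.0019, -1.9598)
step 30: x0=(0.0193, -1.7433, -1.1445) x1=(0.9707, -0.7059, -0.7646) x2=(-0.5167, -0.6473, -0.6287) x3=(0.9880, 0.0218, -1.9719)
step 31: x0=(0.0640, -1.7163, -1.1550) x1=(0.9966, -0.6657, -0.7254) x2=(-0.5485, -0.7253, -0.6289) x3=(1.0036, 0.0402, -1.9826)
step 32: x0=(0.1093, -1.6878, -1.1656) x1=(1.0214, -0.6257, -0.6867) x2=(-0.5788, -0.8032, -0.6300) x3=(1.0178, 0.0572, -1.9917)
step 33: x0=(0.1551, -1.6580, -1.1763) x1=(1.0453, -0.5858, -0.6488) x2=(-0.6073, -0.8807, -0.6321) x3=(1.0309, 0.0726, -1.9994)
step 34: x0=(0.2015, -1.6268, -1.1871) x1=(1.0680, -0.5463, -0.6115) x2=(-0.6341, -0.9578, -0.6350) x3=(1.0426, 0.0865, -2.0054)
step 35: x0=(0.2485, -1.5942, -1.1980) x1=(1.0896, -0.5072, -0.5750) x2=(-0.6588, -1.0342, -0.6389) x3=(1.0531, 0.0988, -2.0098)
step 36: x0=(0.2958, -1.5604, -1.2089) x1=(1.1100, -0.4684, -0.5394) x2=(-0.6816, -1.1099, -0.6437) x3=(1.0622, 0.1094, -2.0126)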